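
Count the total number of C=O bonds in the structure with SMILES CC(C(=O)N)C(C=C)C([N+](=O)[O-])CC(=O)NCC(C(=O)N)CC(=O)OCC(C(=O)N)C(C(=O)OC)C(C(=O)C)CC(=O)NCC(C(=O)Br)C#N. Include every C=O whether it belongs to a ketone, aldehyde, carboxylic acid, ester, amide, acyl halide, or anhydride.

CH(CONH2): amide, 1 C=O (running total 1).
CH2CONHCH2: amide, 1 C=O (running total 2).
CH(CONH2): amide, 1 C=O (running total 3).
CH2COOCH2: ester, 1 C=O (running total 4).
CH(CONH2): amide, 1 C=O (running total 5).
CH(COOCH3): ester, 1 C=O (running total 6).
CH(COCH3): ketone, 1 C=O (running total 7).
CH2CONHCH2: amide, 1 C=O (running total 8).
CH(COBr): acyl halide, 1 C=O (running total 9).

9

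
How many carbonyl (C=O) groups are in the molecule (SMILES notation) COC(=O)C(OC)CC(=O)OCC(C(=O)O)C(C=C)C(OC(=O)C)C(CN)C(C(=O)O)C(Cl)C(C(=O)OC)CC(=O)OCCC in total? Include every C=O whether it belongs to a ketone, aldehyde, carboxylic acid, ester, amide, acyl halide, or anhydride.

CH3OOC: ester, 1 C=O (running total 1).
CH2COOCH2: ester, 1 C=O (running total 2).
CH(COOH): carboxylic acid, 1 C=O (running total 3).
CH(OCOCH3): ester, 1 C=O (running total 4).
CH(COOH): carboxylic acid, 1 C=O (running total 5).
CH(COOCH3): ester, 1 C=O (running total 6).
CH2COOCH2: ester, 1 C=O (running total 7).

7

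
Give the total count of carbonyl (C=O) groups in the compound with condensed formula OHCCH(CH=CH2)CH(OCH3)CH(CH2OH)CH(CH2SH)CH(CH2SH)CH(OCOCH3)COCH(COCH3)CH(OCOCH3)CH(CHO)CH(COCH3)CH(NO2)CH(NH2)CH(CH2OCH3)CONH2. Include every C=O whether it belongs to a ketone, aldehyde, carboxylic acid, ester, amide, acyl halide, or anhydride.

8

OHC: aldehyde, 1 C=O (running total 1).
CH(OCOCH3): ester, 1 C=O (running total 2).
CO: ketone, 1 C=O (running total 3).
CH(COCH3): ketone, 1 C=O (running total 4).
CH(OCOCH3): ester, 1 C=O (running total 5).
CH(CHO): aldehyde, 1 C=O (running total 6).
CH(COCH3): ketone, 1 C=O (running total 7).
CONH2: amide, 1 C=O (running total 8).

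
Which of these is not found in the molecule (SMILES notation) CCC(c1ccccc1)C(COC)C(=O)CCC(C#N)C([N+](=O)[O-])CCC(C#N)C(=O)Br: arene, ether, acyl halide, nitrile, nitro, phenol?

acyl halide: present (COBr — –C(=O)Br: carbonyl C bonded to C and to a halogen → acyl halide (not alkyl halide)).
nitrile: present (CH(CN) — pendant –C≡N: nitrile).
nitro: present (CH(NO2) — –NO2 on an sp³ carbon → nitro (the N=O is not a carbonyl)).
arene: present (CH(C6H5) — pendant –C6H5: benzene ring → arene).
ether: present (CH(CH2OCH3) — pendant –CH2OCH3: C–O–C linkage → ether).
phenol: no segment matches this pattern.

phenol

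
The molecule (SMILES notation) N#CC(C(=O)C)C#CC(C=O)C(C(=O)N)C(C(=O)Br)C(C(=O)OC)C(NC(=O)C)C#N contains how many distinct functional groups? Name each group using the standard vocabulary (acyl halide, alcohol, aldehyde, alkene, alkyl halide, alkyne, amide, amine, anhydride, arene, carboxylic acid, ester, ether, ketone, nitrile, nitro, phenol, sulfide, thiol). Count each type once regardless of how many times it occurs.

7

N≡C–: carbon triple-bonded to nitrogen → nitrile.
pendant –COCH3: carbonyl C bonded to two carbons → ketone.
C≡C triple bond → alkyne.
pendant –CHO: carbonyl C bonded to C and H → aldehyde.
pendant –CONH2: carbonyl C bonded to C and N → amide.
pendant –C(=O)X: carbonyl C bonded to C and halogen → acyl halide.
pendant –COOCH3: carbonyl C bonded to C and –OCH3 → ester.
pendant –NHC(=O)CH3: N bonded to a carbonyl → amide (not amine).
–C≡N: carbon triple-bonded to nitrogen → nitrile.
Distinct types present: acyl halide, aldehyde, alkyne, amide, ester, ketone, nitrile.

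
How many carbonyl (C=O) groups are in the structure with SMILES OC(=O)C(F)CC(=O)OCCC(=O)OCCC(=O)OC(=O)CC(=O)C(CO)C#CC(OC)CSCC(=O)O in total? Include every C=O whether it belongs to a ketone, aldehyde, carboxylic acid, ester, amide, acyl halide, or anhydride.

HOOC: carboxylic acid, 1 C=O (running total 1).
CH2COOCH2: ester, 1 C=O (running total 2).
CH2COOCH2: ester, 1 C=O (running total 3).
CH2CO-O-COCH2: anhydride, 2 C=O (running total 5).
CO: ketone, 1 C=O (running total 6).
COOH: carboxylic acid, 1 C=O (running total 7).

7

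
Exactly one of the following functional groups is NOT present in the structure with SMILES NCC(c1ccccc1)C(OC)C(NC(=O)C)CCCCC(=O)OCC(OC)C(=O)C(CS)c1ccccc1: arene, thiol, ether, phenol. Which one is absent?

arene: present (CH(C6H5) — pendant –C6H5: benzene ring → arene).
ether: present (CH(OCH3) — pendant –OCH3: C–O–C with sp³ C, no adjacent C=O → ether).
thiol: present (CH(CH2SH) — pendant –CH2SH → thiol).
phenol: no segment matches this pattern.

phenol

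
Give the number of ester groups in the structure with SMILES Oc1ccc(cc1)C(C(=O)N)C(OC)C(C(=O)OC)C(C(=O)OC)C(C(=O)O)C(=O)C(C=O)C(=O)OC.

Reading the structure from left to right:
  HOC6H4: –OH attached directly to an aromatic ring → phenol (not alcohol); the ring itself is an arene.
  CH(CONH2): pendant –CONH2: carbonyl C bonded to C and N → amide.
  CH(OCH3): pendant –OCH3: C–O–C with sp³ C, no adjacent C=O → ether.
  CH(COOCH3): pendant –COOCH3: carbonyl C bonded to C and –OCH3 → ester.
  CH(COOCH3): pendant –COOCH3: carbonyl C bonded to C and –OCH3 → ester.
  CH(COOH): pendant –COOH: carbonyl C bonded to C and –OH → carboxylic acid.
  CO: –C(=O)– with carbon on both sides → ketone.
  CH(CHO): pendant –CHO: carbonyl C bonded to C and H → aldehyde.
  COOCH3: –C(=O)OCH3: carbonyl C bonded to C and to –OCH3 → ester (not ketone + ether).
Ester appears at: CH(COOCH3), CH(COOCH3), COOCH3 → 3.

3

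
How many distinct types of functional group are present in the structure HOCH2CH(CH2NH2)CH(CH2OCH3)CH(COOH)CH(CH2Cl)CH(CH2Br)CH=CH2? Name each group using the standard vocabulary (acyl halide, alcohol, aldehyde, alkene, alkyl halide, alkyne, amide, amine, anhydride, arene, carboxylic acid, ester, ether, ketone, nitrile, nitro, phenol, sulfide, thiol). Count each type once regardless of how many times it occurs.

6

HO– on an sp³ carbon → alcohol.
pendant –CH2NH2: N on sp³ C, no adjacent C=O → amine.
pendant –CH2OCH3: C–O–C linkage → ether.
pendant –COOH: carbonyl C bonded to C and –OH → carboxylic acid.
pendant –CH2X: halogen on sp³ carbon → alkyl halide.
pendant –CH2X: halogen on sp³ carbon → alkyl halide.
C=C double bond → alkene.
Distinct types present: alcohol, alkene, alkyl halide, amine, carboxylic acid, ether.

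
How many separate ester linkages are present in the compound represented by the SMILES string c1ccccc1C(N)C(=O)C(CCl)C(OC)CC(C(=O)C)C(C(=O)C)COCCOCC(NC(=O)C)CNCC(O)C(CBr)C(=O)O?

Working along the chain:
  C6H5: C6H5– phenyl ring → arene.
  CH(NH2): –NH2 on an sp³ carbon with no adjacent C=O → amine.
  CO: –C(=O)– with carbon on both sides → ketone.
  CH(CH2Cl): pendant –CH2X: halogen on sp³ carbon → alkyl halide.
  CH(OCH3): pendant –OCH3: C–O–C with sp³ C, no adjacent C=O → ether.
  CH(COCH3): pendant –COCH3: carbonyl C bonded to two carbons → ketone.
  CH(COCH3): pendant –COCH3: carbonyl C bonded to two carbons → ketone.
  CH2OCH2: C–O–C with sp³ carbons on both sides and no adjacent C=O → ether.
  CH2OCH2: C–O–C with sp³ carbons on both sides and no adjacent C=O → ether.
  CH(NHCOCH3): pendant –NHC(=O)CH3: N bonded to a carbonyl → amide (not amine).
  CH2NHCH2: C–N–C with sp³ carbons and no adjacent C=O → amine (secondary).
  CH(OH): –OH on an sp³ carbon → alcohol (secondary).
  CH(CH2Br): pendant –CH2X: halogen on sp³ carbon → alkyl halide.
  COOH: –COOH: carbonyl C bonded to –OH and C → carboxylic acid (the –OH is not a separate alcohol).
No segment is a ester: CO is ketone, not ester; CH(OCH3) is ether, not ester; CH(COCH3) is ketone, not ester. → 0.

0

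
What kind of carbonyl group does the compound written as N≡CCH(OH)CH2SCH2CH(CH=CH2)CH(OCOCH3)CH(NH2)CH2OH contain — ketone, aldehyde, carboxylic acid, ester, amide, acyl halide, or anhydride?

The carbonyl is in the CH(OCOCH3) segment: pendant –OC(=O)CH3: an acyloxy group → ester.

ester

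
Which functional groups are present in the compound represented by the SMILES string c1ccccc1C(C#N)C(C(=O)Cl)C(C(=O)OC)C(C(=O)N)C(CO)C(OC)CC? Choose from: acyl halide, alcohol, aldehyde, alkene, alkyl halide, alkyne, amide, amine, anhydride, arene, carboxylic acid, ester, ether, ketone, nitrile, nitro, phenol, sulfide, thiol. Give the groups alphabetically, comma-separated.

acyl halide, alcohol, amide, arene, ester, ether, nitrile

Reading the structure from left to right:
  C6H5: C6H5– phenyl ring → arene.
  CH(CN): pendant –C≡N: nitrile.
  CH(COCl): pendant –C(=O)X: carbonyl C bonded to C and halogen → acyl halide.
  CH(COOCH3): pendant –COOCH3: carbonyl C bonded to C and –OCH3 → ester.
  CH(CONH2): pendant –CONH2: carbonyl C bonded to C and N → amide.
  CH(CH2OH): pendant –CH2OH on an sp³ backbone C → alcohol.
  CH(OCH3): pendant –OCH3: C–O–C with sp³ C, no adjacent C=O → ether.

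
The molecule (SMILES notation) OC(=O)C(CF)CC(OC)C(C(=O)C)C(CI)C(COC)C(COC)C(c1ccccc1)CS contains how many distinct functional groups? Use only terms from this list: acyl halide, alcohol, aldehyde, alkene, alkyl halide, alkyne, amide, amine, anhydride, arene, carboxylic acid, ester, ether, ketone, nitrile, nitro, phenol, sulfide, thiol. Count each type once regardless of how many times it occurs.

6

Working along the chain:
  HOOC: –COOH: carbonyl C bonded to –OH and C → carboxylic acid (the –OH is not a separate alcohol).
  CH(CH2F): pendant –CH2X: halogen on sp³ carbon → alkyl halide.
  CH(OCH3): pendant –OCH3: C–O–C with sp³ C, no adjacent C=O → ether.
  CH(COCH3): pendant –COCH3: carbonyl C bonded to two carbons → ketone.
  CH(CH2I): pendant –CH2X: halogen on sp³ carbon → alkyl halide.
  CH(CH2OCH3): pendant –CH2OCH3: C–O–C linkage → ether.
  CH(CH2OCH3): pendant –CH2OCH3: C–O–C linkage → ether.
  CH(C6H5): pendant –C6H5: benzene ring → arene.
  CH2SH: –SH on an sp³ carbon → thiol.
Distinct types present: alkyl halide, arene, carboxylic acid, ether, ketone, thiol.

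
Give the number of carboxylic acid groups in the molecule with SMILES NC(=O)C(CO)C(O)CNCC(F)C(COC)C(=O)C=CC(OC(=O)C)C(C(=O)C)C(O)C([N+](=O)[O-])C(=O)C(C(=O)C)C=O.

0

Reading the structure from left to right:
  H2NCO: –C(=O)NH2: carbonyl C bonded to C and to N → amide (the N is not a separate amine).
  CH(CH2OH): pendant –CH2OH on an sp³ backbone C → alcohol.
  CH(OH): –OH on an sp³ carbon → alcohol (secondary).
  CH2NHCH2: C–N–C with sp³ carbons and no adjacent C=O → amine (secondary).
  CH(F): halogen on an sp³ carbon → alkyl halide.
  CH(CH2OCH3): pendant –CH2OCH3: C–O–C linkage → ether.
  CO: –C(=O)– with carbon on both sides → ketone.
  CH=CH: C=C double bond → alkene.
  CH(OCOCH3): pendant –OC(=O)CH3: an acyloxy group → ester.
  CH(COCH3): pendant –COCH3: carbonyl C bonded to two carbons → ketone.
  CH(OH): –OH on an sp³ carbon → alcohol (secondary).
  CH(NO2): –NO2 on an sp³ carbon → nitro (the N=O is not a carbonyl).
  CO: –C(=O)– with carbon on both sides → ketone.
  CH(COCH3): pendant –COCH3: carbonyl C bonded to two carbons → ketone.
  CHO: terminal –CHO: carbonyl C bonded to H and C → aldehyde.
No segment is a carboxylic acid: H2NCO is amide, not carboxylic acid; CH(CH2OH) is alcohol, not carboxylic acid; CH(OH) is alcohol, not carboxylic acid. → 0.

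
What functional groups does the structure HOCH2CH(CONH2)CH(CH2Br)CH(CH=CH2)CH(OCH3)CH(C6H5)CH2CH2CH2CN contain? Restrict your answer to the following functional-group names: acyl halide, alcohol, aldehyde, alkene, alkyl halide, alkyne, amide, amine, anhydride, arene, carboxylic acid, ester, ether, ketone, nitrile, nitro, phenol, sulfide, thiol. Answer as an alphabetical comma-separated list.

HO– on an sp³ carbon → alcohol.
pendant –CONH2: carbonyl C bonded to C and N → amide.
pendant –CH2X: halogen on sp³ carbon → alkyl halide.
pendant –CH=CH2: C=C double bond → alkene.
pendant –OCH3: C–O–C with sp³ C, no adjacent C=O → ether.
pendant –C6H5: benzene ring → arene.
–C≡N: carbon triple-bonded to nitrogen → nitrile.

alcohol, alkene, alkyl halide, amide, arene, ether, nitrile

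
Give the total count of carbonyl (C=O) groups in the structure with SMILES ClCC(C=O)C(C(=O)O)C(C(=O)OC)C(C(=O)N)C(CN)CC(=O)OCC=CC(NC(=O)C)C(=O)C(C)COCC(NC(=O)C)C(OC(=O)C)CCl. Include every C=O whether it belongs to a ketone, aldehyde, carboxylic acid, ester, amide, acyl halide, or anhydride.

9

CH(CHO): aldehyde, 1 C=O (running total 1).
CH(COOH): carboxylic acid, 1 C=O (running total 2).
CH(COOCH3): ester, 1 C=O (running total 3).
CH(CONH2): amide, 1 C=O (running total 4).
CH2COOCH2: ester, 1 C=O (running total 5).
CH(NHCOCH3): amide, 1 C=O (running total 6).
CO: ketone, 1 C=O (running total 7).
CH(NHCOCH3): amide, 1 C=O (running total 8).
CH(OCOCH3): ester, 1 C=O (running total 9).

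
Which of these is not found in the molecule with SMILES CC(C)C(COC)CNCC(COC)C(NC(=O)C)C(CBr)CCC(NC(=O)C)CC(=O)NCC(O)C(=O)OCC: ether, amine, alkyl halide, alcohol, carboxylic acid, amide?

amine: present (CH2NHCH2 — C–N–C with sp³ carbons and no adjacent C=O → amine (secondary)).
ether: present (CH(CH2OCH3) — pendant –CH2OCH3: C–O–C linkage → ether).
alcohol: present (CH(OH) — –OH on an sp³ carbon → alcohol (secondary)).
alkyl halide: present (CH(CH2Br) — pendant –CH2X: halogen on sp³ carbon → alkyl halide).
amide: present (CH(NHCOCH3) — pendant –NHC(=O)CH3: N bonded to a carbonyl → amide (not amine)).
carboxylic acid: absent. In COOCH2CH3, the acyl oxygen is bonded to carbon (–O–C), not to H, so this is an ester. In each of CH(NHCOCH3) and CH2CONHCH2, the carbonyl is bonded to nitrogen, not to –OH; that is an amide.

carboxylic acid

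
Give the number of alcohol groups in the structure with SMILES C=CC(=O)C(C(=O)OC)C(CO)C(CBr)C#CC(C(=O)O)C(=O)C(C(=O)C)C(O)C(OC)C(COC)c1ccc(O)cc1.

2

Working along the chain:
  CH2=CH: C=C double bond → alkene.
  CO: –C(=O)– with carbon on both sides → ketone.
  CH(COOCH3): pendant –COOCH3: carbonyl C bonded to C and –OCH3 → ester.
  CH(CH2OH): pendant –CH2OH on an sp³ backbone C → alcohol.
  CH(CH2Br): pendant –CH2X: halogen on sp³ carbon → alkyl halide.
  C≡C: C≡C triple bond → alkyne.
  CH(COOH): pendant –COOH: carbonyl C bonded to C and –OH → carboxylic acid.
  CO: –C(=O)– with carbon on both sides → ketone.
  CH(COCH3): pendant –COCH3: carbonyl C bonded to two carbons → ketone.
  CH(OH): –OH on an sp³ carbon → alcohol (secondary).
  CH(OCH3): pendant –OCH3: C–O–C with sp³ C, no adjacent C=O → ether.
  CH(CH2OCH3): pendant –CH2OCH3: C–O–C linkage → ether.
  C6H4OH: –OH attached directly to an aromatic ring → phenol (not alcohol); the ring itself is an arene.
Alcohol appears at: CH(CH2OH), CH(OH) → 2.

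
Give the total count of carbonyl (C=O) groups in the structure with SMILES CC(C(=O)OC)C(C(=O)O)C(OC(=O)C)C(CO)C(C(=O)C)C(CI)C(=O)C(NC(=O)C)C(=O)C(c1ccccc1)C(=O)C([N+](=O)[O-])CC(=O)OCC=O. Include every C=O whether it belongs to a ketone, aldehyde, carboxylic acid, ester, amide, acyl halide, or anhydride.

10

CH(COOCH3): ester, 1 C=O (running total 1).
CH(COOH): carboxylic acid, 1 C=O (running total 2).
CH(OCOCH3): ester, 1 C=O (running total 3).
CH(COCH3): ketone, 1 C=O (running total 4).
CO: ketone, 1 C=O (running total 5).
CH(NHCOCH3): amide, 1 C=O (running total 6).
CO: ketone, 1 C=O (running total 7).
CO: ketone, 1 C=O (running total 8).
CH2COOCH2: ester, 1 C=O (running total 9).
CHO: aldehyde, 1 C=O (running total 10).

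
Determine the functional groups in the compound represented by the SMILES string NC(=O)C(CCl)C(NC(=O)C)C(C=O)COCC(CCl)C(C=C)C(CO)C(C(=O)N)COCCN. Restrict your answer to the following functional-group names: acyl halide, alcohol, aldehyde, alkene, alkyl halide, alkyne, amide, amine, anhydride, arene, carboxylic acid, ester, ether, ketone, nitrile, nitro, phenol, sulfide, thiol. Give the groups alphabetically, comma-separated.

Working along the chain:
  H2NCO: –C(=O)NH2: carbonyl C bonded to C and to N → amide (the N is not a separate amine).
  CH(CH2Cl): pendant –CH2X: halogen on sp³ carbon → alkyl halide.
  CH(NHCOCH3): pendant –NHC(=O)CH3: N bonded to a carbonyl → amide (not amine).
  CH(CHO): pendant –CHO: carbonyl C bonded to C and H → aldehyde.
  CH2OCH2: C–O–C with sp³ carbons on both sides and no adjacent C=O → ether.
  CH(CH2Cl): pendant –CH2X: halogen on sp³ carbon → alkyl halide.
  CH(CH=CH2): pendant –CH=CH2: C=C double bond → alkene.
  CH(CH2OH): pendant –CH2OH on an sp³ backbone C → alcohol.
  CH(CONH2): pendant –CONH2: carbonyl C bonded to C and N → amide.
  CH2OCH2: C–O–C with sp³ carbons on both sides and no adjacent C=O → ether.
  CH2NH2: –NH2 on an sp³ carbon with no adjacent C=O → amine.

alcohol, aldehyde, alkene, alkyl halide, amide, amine, ether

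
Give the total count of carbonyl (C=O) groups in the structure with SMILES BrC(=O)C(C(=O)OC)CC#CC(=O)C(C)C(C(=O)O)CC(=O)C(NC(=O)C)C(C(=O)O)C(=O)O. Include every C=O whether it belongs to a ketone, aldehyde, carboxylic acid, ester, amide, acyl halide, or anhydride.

BrCO: acyl halide, 1 C=O (running total 1).
CH(COOCH3): ester, 1 C=O (running total 2).
CO: ketone, 1 C=O (running total 3).
CH(COOH): carboxylic acid, 1 C=O (running total 4).
CO: ketone, 1 C=O (running total 5).
CH(NHCOCH3): amide, 1 C=O (running total 6).
CH(COOH): carboxylic acid, 1 C=O (running total 7).
COOH: carboxylic acid, 1 C=O (running total 8).

8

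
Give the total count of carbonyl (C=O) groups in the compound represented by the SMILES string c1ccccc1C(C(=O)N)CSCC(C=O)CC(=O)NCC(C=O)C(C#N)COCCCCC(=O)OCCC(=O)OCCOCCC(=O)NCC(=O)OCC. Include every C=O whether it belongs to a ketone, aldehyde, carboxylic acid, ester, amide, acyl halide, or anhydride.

8

CH(CONH2): amide, 1 C=O (running total 1).
CH(CHO): aldehyde, 1 C=O (running total 2).
CH2CONHCH2: amide, 1 C=O (running total 3).
CH(CHO): aldehyde, 1 C=O (running total 4).
CH2COOCH2: ester, 1 C=O (running total 5).
CH2COOCH2: ester, 1 C=O (running total 6).
CH2CONHCH2: amide, 1 C=O (running total 7).
COOCH2CH3: ester, 1 C=O (running total 8).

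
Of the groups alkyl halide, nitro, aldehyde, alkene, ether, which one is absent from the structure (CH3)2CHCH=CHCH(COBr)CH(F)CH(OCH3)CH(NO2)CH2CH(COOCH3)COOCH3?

alkyl halide: present (CH(F) — halogen on an sp³ carbon → alkyl halide).
alkene: present (CH=CH — C=C double bond → alkene).
ether: present (CH(OCH3) — pendant –OCH3: C–O–C with sp³ C, no adjacent C=O → ether).
nitro: present (CH(NO2) — –NO2 on an sp³ carbon → nitro (the N=O is not a carbonyl)).
aldehyde: no segment matches this pattern.

aldehyde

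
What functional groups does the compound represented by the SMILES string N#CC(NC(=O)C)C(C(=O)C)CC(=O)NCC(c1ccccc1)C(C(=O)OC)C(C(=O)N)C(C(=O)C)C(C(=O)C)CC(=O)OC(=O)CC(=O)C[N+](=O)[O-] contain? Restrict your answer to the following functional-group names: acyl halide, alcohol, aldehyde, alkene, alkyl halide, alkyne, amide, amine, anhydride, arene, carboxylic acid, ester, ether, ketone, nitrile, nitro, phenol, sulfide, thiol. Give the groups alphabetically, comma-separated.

N≡C–: carbon triple-bonded to nitrogen → nitrile.
pendant –NHC(=O)CH3: N bonded to a carbonyl → amide (not amine).
pendant –COCH3: carbonyl C bonded to two carbons → ketone.
–C(=O)–N– linkage → amide (the N is not an amine).
pendant –C6H5: benzene ring → arene.
pendant –COOCH3: carbonyl C bonded to C and –OCH3 → ester.
pendant –CONH2: carbonyl C bonded to C and N → amide.
pendant –COCH3: carbonyl C bonded to two carbons → ketone.
pendant –COCH3: carbonyl C bonded to two carbons → ketone.
two acyl groups sharing one oxygen, –C(=O)–O–C(=O)– → anhydride.
–C(=O)– with carbon on both sides → ketone.
–NO2 on carbon → nitro group.

amide, anhydride, arene, ester, ketone, nitrile, nitro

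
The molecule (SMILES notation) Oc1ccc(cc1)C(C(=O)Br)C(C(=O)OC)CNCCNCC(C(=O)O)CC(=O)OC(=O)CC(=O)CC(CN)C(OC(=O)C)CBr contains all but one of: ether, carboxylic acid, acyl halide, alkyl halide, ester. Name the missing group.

ether

ester: present (CH(COOCH3) — pendant –COOCH3: carbonyl C bonded to C and –OCH3 → ester).
alkyl halide: present (CH2Br — halogen on an sp³ carbon → alkyl halide).
carboxylic acid: present (CH(COOH) — pendant –COOH: carbonyl C bonded to C and –OH → carboxylic acid).
acyl halide: present (CH(COBr) — pendant –C(=O)X: carbonyl C bonded to C and halogen → acyl halide).
ether: absent. In each of CH(COOCH3) and CH(OCOCH3), the C–O–C oxygen is adjacent to a C=O, so it belongs to an ester, not an ether.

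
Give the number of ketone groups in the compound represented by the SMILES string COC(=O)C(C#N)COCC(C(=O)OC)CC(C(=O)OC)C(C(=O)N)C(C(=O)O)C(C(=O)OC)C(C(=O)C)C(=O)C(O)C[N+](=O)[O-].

CH3O–C(=O)–: carbonyl C bonded to C and to –OCH3 → ester (not ketone + ether).
pendant –C≡N: nitrile.
C–O–C with sp³ carbons on both sides and no adjacent C=O → ether.
pendant –COOCH3: carbonyl C bonded to C and –OCH3 → ester.
pendant –COOCH3: carbonyl C bonded to C and –OCH3 → ester.
pendant –CONH2: carbonyl C bonded to C and N → amide.
pendant –COOH: carbonyl C bonded to C and –OH → carboxylic acid.
pendant –COOCH3: carbonyl C bonded to C and –OCH3 → ester.
pendant –COCH3: carbonyl C bonded to two carbons → ketone.
–C(=O)– with carbon on both sides → ketone.
–OH on an sp³ carbon → alcohol (secondary).
–NO2 on carbon → nitro group.
Ketone appears at: CH(COCH3), CO → 2.

2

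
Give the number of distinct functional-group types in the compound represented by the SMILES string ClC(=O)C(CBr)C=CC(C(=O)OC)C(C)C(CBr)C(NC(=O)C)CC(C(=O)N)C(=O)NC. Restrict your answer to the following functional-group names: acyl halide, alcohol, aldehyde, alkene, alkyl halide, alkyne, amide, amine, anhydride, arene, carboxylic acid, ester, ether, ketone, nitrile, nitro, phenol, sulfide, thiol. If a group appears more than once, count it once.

5

Taking each segment in turn:
  ClCO: –C(=O)Cl: carbonyl C bonded to C and to a halogen → acyl halide (not alkyl halide).
  CH(CH2Br): pendant –CH2X: halogen on sp³ carbon → alkyl halide.
  CH=CH: C=C double bond → alkene.
  CH(COOCH3): pendant –COOCH3: carbonyl C bonded to C and –OCH3 → ester.
  CH(CH2Br): pendant –CH2X: halogen on sp³ carbon → alkyl halide.
  CH(NHCOCH3): pendant –NHC(=O)CH3: N bonded to a carbonyl → amide (not amine).
  CH(CONH2): pendant –CONH2: carbonyl C bonded to C and N → amide.
  CONHCH3: –C(=O)NHCH3: carbonyl C bonded to C and to N → amide (the N is not an amine).
Distinct types present: acyl halide, alkene, alkyl halide, amide, ester.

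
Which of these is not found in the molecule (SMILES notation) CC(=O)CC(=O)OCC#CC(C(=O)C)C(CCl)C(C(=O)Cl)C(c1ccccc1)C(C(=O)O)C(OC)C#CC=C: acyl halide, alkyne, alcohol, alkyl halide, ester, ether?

acyl halide: present (CH(COCl) — pendant –C(=O)X: carbonyl C bonded to C and halogen → acyl halide).
alkyl halide: present (CH(CH2Cl) — pendant –CH2X: halogen on sp³ carbon → alkyl halide).
ester: present (CH2COOCH2 — –C(=O)–O–C with C on the carbonyl side → ester).
ether: present (CH(OCH3) — pendant –OCH3: C–O–C with sp³ C, no adjacent C=O → ether).
alkyne: present (C≡C — C≡C triple bond → alkyne).
alcohol: absent. In CH(COOH), the –OH sits on a carbonyl carbon, making it part of a carboxylic acid, not an alcohol.

alcohol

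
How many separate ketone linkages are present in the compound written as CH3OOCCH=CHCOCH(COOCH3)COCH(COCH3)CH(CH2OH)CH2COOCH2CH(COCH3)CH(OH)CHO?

4

Working along the chain:
  CH3OOC: CH3O–C(=O)–: carbonyl C bonded to C and to –OCH3 → ester (not ketone + ether).
  CH=CH: C=C double bond → alkene.
  CO: –C(=O)– with carbon on both sides → ketone.
  CH(COOCH3): pendant –COOCH3: carbonyl C bonded to C and –OCH3 → ester.
  CO: –C(=O)– with carbon on both sides → ketone.
  CH(COCH3): pendant –COCH3: carbonyl C bonded to two carbons → ketone.
  CH(CH2OH): pendant –CH2OH on an sp³ backbone C → alcohol.
  CH2COOCH2: –C(=O)–O–C with C on the carbonyl side → ester.
  CH(COCH3): pendant –COCH3: carbonyl C bonded to two carbons → ketone.
  CH(OH): –OH on an sp³ carbon → alcohol (secondary).
  CHO: terminal –CHO: carbonyl C bonded to H and C → aldehyde.
Ketone appears at: CO, CO, CH(COCH3), CH(COCH3) → 4.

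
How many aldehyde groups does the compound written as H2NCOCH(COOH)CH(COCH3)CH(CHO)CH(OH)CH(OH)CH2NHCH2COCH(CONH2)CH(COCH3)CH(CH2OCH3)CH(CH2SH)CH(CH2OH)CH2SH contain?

1

–C(=O)NH2: carbonyl C bonded to C and to N → amide (the N is not a separate amine).
pendant –COOH: carbonyl C bonded to C and –OH → carboxylic acid.
pendant –COCH3: carbonyl C bonded to two carbons → ketone.
pendant –CHO: carbonyl C bonded to C and H → aldehyde.
–OH on an sp³ carbon → alcohol (secondary).
–OH on an sp³ carbon → alcohol (secondary).
C–N–C with sp³ carbons and no adjacent C=O → amine (secondary).
–C(=O)– with carbon on both sides → ketone.
pendant –CONH2: carbonyl C bonded to C and N → amide.
pendant –COCH3: carbonyl C bonded to two carbons → ketone.
pendant –CH2OCH3: C–O–C linkage → ether.
pendant –CH2SH → thiol.
pendant –CH2OH on an sp³ backbone C → alcohol.
–SH on an sp³ carbon → thiol.
Aldehyde appears at: CH(CHO) → 1.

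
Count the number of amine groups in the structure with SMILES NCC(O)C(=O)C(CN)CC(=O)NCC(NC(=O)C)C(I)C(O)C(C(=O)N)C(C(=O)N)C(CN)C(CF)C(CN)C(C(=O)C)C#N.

4

Reading the structure from left to right:
  H2NCH2: –NH2 on an sp³ carbon with no adjacent C=O → amine.
  CH(OH): –OH on an sp³ carbon → alcohol (secondary).
  CO: –C(=O)– with carbon on both sides → ketone.
  CH(CH2NH2): pendant –CH2NH2: N on sp³ C, no adjacent C=O → amine.
  CH2CONHCH2: –C(=O)–N– linkage → amide (the N is not an amine).
  CH(NHCOCH3): pendant –NHC(=O)CH3: N bonded to a carbonyl → amide (not amine).
  CH(I): halogen on an sp³ carbon → alkyl halide.
  CH(OH): –OH on an sp³ carbon → alcohol (secondary).
  CH(CONH2): pendant –CONH2: carbonyl C bonded to C and N → amide.
  CH(CONH2): pendant –CONH2: carbonyl C bonded to C and N → amide.
  CH(CH2NH2): pendant –CH2NH2: N on sp³ C, no adjacent C=O → amine.
  CH(CH2F): pendant –CH2X: halogen on sp³ carbon → alkyl halide.
  CH(CH2NH2): pendant –CH2NH2: N on sp³ C, no adjacent C=O → amine.
  CH(COCH3): pendant –COCH3: carbonyl C bonded to two carbons → ketone.
  CN: –C≡N: carbon triple-bonded to nitrogen → nitrile.
Amine appears at: H2NCH2, CH(CH2NH2), CH(CH2NH2), CH(CH2NH2) → 4.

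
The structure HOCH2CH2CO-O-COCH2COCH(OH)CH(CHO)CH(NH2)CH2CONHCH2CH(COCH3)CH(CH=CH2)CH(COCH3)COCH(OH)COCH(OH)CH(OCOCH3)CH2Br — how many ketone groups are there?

Working along the chain:
  HOCH2: HO– on an sp³ carbon → alcohol.
  CH2CO-O-COCH2: two acyl groups sharing one oxygen, –C(=O)–O–C(=O)– → anhydride.
  CO: –C(=O)– with carbon on both sides → ketone.
  CH(OH): –OH on an sp³ carbon → alcohol (secondary).
  CH(CHO): pendant –CHO: carbonyl C bonded to C and H → aldehyde.
  CH(NH2): –NH2 on an sp³ carbon with no adjacent C=O → amine.
  CH2CONHCH2: –C(=O)–N– linkage → amide (the N is not an amine).
  CH(COCH3): pendant –COCH3: carbonyl C bonded to two carbons → ketone.
  CH(CH=CH2): pendant –CH=CH2: C=C double bond → alkene.
  CH(COCH3): pendant –COCH3: carbonyl C bonded to two carbons → ketone.
  CO: –C(=O)– with carbon on both sides → ketone.
  CH(OH): –OH on an sp³ carbon → alcohol (secondary).
  CO: –C(=O)– with carbon on both sides → ketone.
  CH(OH): –OH on an sp³ carbon → alcohol (secondary).
  CH(OCOCH3): pendant –OC(=O)CH3: an acyloxy group → ester.
  CH2Br: halogen on an sp³ carbon → alkyl halide.
Ketone appears at: CO, CH(COCH3), CH(COCH3), CO, CO → 5.

5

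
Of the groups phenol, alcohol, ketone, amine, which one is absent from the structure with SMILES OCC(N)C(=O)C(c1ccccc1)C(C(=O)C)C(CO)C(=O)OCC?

phenol

ketone: present (CO — –C(=O)– with carbon on both sides → ketone).
amine: present (CH(NH2) — –NH2 on an sp³ carbon with no adjacent C=O → amine).
alcohol: present (HOCH2 — HO– on an sp³ carbon → alcohol).
phenol: absent. In each of HOCH2 and CH(CH2OH), the –OH is on an sp³ carbon, not on an aromatic ring, so it is an alcohol.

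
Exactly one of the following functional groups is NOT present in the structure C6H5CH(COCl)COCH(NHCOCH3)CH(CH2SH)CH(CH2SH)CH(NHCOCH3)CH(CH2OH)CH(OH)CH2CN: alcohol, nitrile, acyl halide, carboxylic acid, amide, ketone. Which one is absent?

carboxylic acid

amide: present (CH(NHCOCH3) — pendant –NHC(=O)CH3: N bonded to a carbonyl → amide (not amine)).
ketone: present (CO — –C(=O)– with carbon on both sides → ketone).
acyl halide: present (CH(COCl) — pendant –C(=O)X: carbonyl C bonded to C and halogen → acyl halide).
alcohol: present (CH(CH2OH) — pendant –CH2OH on an sp³ backbone C → alcohol).
nitrile: present (CN — –C≡N: carbon triple-bonded to nitrogen → nitrile).
carboxylic acid: absent. In CH(NHCOCH3), the carbonyl is bonded to nitrogen, not to –OH; that is an amide.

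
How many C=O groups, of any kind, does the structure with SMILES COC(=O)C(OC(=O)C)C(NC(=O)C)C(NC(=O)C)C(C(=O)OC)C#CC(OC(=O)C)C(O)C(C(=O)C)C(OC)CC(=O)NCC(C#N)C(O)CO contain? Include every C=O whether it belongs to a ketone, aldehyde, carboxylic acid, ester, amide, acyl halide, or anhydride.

CH3OOC: ester, 1 C=O (running total 1).
CH(OCOCH3): ester, 1 C=O (running total 2).
CH(NHCOCH3): amide, 1 C=O (running total 3).
CH(NHCOCH3): amide, 1 C=O (running total 4).
CH(COOCH3): ester, 1 C=O (running total 5).
CH(OCOCH3): ester, 1 C=O (running total 6).
CH(COCH3): ketone, 1 C=O (running total 7).
CH2CONHCH2: amide, 1 C=O (running total 8).

8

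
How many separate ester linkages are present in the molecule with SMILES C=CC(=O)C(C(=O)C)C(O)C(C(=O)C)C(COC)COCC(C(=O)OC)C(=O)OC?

2

Taking each segment in turn:
  CH2=CH: C=C double bond → alkene.
  CO: –C(=O)– with carbon on both sides → ketone.
  CH(COCH3): pendant –COCH3: carbonyl C bonded to two carbons → ketone.
  CH(OH): –OH on an sp³ carbon → alcohol (secondary).
  CH(COCH3): pendant –COCH3: carbonyl C bonded to two carbons → ketone.
  CH(CH2OCH3): pendant –CH2OCH3: C–O–C linkage → ether.
  CH2OCH2: C–O–C with sp³ carbons on both sides and no adjacent C=O → ether.
  CH(COOCH3): pendant –COOCH3: carbonyl C bonded to C and –OCH3 → ester.
  COOCH3: –C(=O)OCH3: carbonyl C bonded to C and to –OCH3 → ester (not ketone + ether).
Ester appears at: CH(COOCH3), COOCH3 → 2.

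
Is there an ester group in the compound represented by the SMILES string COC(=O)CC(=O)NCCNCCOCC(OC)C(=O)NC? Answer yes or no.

Taking each segment in turn:
  CH3OOC: CH3O–C(=O)–: carbonyl C bonded to C and to –OCH3 → ester (not ketone + ether).
  CH2CONHCH2: –C(=O)–N– linkage → amide (the N is not an amine).
  CH2NHCH2: C–N–C with sp³ carbons and no adjacent C=O → amine (secondary).
  CH2OCH2: C–O–C with sp³ carbons on both sides and no adjacent C=O → ether.
  CH(OCH3): pendant –OCH3: C–O–C with sp³ C, no adjacent C=O → ether.
  CONHCH3: –C(=O)NHCH3: carbonyl C bonded to C and to N → amide (the N is not an amine).
The CH3OOC segment supplies the ester: CH3O–C(=O)–: carbonyl C bonded to C and to –OCH3 → ester (not ketone + ether).

yes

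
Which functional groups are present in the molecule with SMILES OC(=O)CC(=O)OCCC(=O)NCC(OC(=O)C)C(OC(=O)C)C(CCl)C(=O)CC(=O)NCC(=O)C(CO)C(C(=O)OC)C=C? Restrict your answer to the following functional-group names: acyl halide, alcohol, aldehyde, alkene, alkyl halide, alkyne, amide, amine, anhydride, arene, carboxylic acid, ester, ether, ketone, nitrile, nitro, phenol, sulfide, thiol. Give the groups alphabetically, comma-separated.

alcohol, alkene, alkyl halide, amide, carboxylic acid, ester, ketone

–COOH: carbonyl C bonded to –OH and C → carboxylic acid (the –OH is not a separate alcohol).
–C(=O)–O–C with C on the carbonyl side → ester.
–C(=O)–N– linkage → amide (the N is not an amine).
pendant –OC(=O)CH3: an acyloxy group → ester.
pendant –OC(=O)CH3: an acyloxy group → ester.
pendant –CH2X: halogen on sp³ carbon → alkyl halide.
–C(=O)– with carbon on both sides → ketone.
–C(=O)–N– linkage → amide (the N is not an amine).
–C(=O)– with carbon on both sides → ketone.
pendant –CH2OH on an sp³ backbone C → alcohol.
pendant –COOCH3: carbonyl C bonded to C and –OCH3 → ester.
C=C double bond → alkene.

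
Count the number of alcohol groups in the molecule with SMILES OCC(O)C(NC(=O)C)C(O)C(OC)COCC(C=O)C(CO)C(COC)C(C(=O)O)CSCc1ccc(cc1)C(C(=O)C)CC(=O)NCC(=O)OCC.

4

HO– on an sp³ carbon → alcohol.
–OH on an sp³ carbon → alcohol (secondary).
pendant –NHC(=O)CH3: N bonded to a carbonyl → amide (not amine).
–OH on an sp³ carbon → alcohol (secondary).
pendant –OCH3: C–O–C with sp³ C, no adjacent C=O → ether.
C–O–C with sp³ carbons on both sides and no adjacent C=O → ether.
pendant –CHO: carbonyl C bonded to C and H → aldehyde.
pendant –CH2OH on an sp³ backbone C → alcohol.
pendant –CH2OCH3: C–O–C linkage → ether.
pendant –COOH: carbonyl C bonded to C and –OH → carboxylic acid.
C–S–C linkage → sulfide (thioether).
para-disubstituted benzene ring → arene.
pendant –COCH3: carbonyl C bonded to two carbons → ketone.
–C(=O)–N– linkage → amide (the N is not an amine).
–C(=O)OCH2CH3: carbonyl C bonded to C and to –OEt → ester.
Alcohol appears at: HOCH2, CH(OH), CH(OH), CH(CH2OH) → 4.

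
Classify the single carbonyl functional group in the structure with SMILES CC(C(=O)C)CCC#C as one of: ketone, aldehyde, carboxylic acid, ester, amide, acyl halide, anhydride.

ketone

The carbonyl is in the CH(COCH3) segment: pendant –COCH3: carbonyl C bonded to two carbons → ketone.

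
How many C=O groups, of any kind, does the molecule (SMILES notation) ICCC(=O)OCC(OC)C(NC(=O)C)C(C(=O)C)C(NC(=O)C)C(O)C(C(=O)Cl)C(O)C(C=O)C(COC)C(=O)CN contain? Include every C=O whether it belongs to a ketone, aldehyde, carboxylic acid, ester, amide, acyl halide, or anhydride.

CH2COOCH2: ester, 1 C=O (running total 1).
CH(NHCOCH3): amide, 1 C=O (running total 2).
CH(COCH3): ketone, 1 C=O (running total 3).
CH(NHCOCH3): amide, 1 C=O (running total 4).
CH(COCl): acyl halide, 1 C=O (running total 5).
CH(CHO): aldehyde, 1 C=O (running total 6).
CO: ketone, 1 C=O (running total 7).

7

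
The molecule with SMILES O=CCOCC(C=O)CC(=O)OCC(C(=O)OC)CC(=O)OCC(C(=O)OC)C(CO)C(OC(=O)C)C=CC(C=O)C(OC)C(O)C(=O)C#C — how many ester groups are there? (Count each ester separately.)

5

Reading the structure from left to right:
  OHC: terminal –CHO: carbonyl C bonded to H and C → aldehyde.
  CH2OCH2: C–O–C with sp³ carbons on both sides and no adjacent C=O → ether.
  CH(CHO): pendant –CHO: carbonyl C bonded to C and H → aldehyde.
  CH2COOCH2: –C(=O)–O–C with C on the carbonyl side → ester.
  CH(COOCH3): pendant –COOCH3: carbonyl C bonded to C and –OCH3 → ester.
  CH2COOCH2: –C(=O)–O–C with C on the carbonyl side → ester.
  CH(COOCH3): pendant –COOCH3: carbonyl C bonded to C and –OCH3 → ester.
  CH(CH2OH): pendant –CH2OH on an sp³ backbone C → alcohol.
  CH(OCOCH3): pendant –OC(=O)CH3: an acyloxy group → ester.
  CH=CH: C=C double bond → alkene.
  CH(CHO): pendant –CHO: carbonyl C bonded to C and H → aldehyde.
  CH(OCH3): pendant –OCH3: C–O–C with sp³ C, no adjacent C=O → ether.
  CH(OH): –OH on an sp³ carbon → alcohol (secondary).
  CO: –C(=O)– with carbon on both sides → ketone.
  C≡CH: C≡C triple bond → alkyne.
Ester appears at: CH2COOCH2, CH(COOCH3), CH2COOCH2, CH(COOCH3), CH(OCOCH3) → 5.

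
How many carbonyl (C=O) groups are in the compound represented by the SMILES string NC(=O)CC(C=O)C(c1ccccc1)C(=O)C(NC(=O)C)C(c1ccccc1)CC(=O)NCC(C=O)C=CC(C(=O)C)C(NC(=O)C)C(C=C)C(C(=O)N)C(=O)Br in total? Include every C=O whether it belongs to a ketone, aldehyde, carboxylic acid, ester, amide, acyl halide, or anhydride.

10

H2NCO: amide, 1 C=O (running total 1).
CH(CHO): aldehyde, 1 C=O (running total 2).
CO: ketone, 1 C=O (running total 3).
CH(NHCOCH3): amide, 1 C=O (running total 4).
CH2CONHCH2: amide, 1 C=O (running total 5).
CH(CHO): aldehyde, 1 C=O (running total 6).
CH(COCH3): ketone, 1 C=O (running total 7).
CH(NHCOCH3): amide, 1 C=O (running total 8).
CH(CONH2): amide, 1 C=O (running total 9).
COBr: acyl halide, 1 C=O (running total 10).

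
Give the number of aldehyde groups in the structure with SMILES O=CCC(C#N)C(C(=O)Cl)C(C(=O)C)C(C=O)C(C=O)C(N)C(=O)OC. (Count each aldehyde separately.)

Reading the structure from left to right:
  OHC: terminal –CHO: carbonyl C bonded to H and C → aldehyde.
  CH(CN): pendant –C≡N: nitrile.
  CH(COCl): pendant –C(=O)X: carbonyl C bonded to C and halogen → acyl halide.
  CH(COCH3): pendant –COCH3: carbonyl C bonded to two carbons → ketone.
  CH(CHO): pendant –CHO: carbonyl C bonded to C and H → aldehyde.
  CH(CHO): pendant –CHO: carbonyl C bonded to C and H → aldehyde.
  CH(NH2): –NH2 on an sp³ carbon with no adjacent C=O → amine.
  COOCH3: –C(=O)OCH3: carbonyl C bonded to C and to –OCH3 → ester (not ketone + ether).
Aldehyde appears at: OHC, CH(CHO), CH(CHO) → 3.

3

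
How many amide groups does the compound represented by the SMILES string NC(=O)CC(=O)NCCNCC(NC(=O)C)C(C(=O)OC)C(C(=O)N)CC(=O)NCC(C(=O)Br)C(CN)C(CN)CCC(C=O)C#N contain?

–C(=O)NH2: carbonyl C bonded to C and to N → amide (the N is not a separate amine).
–C(=O)–N– linkage → amide (the N is not an amine).
C–N–C with sp³ carbons and no adjacent C=O → amine (secondary).
pendant –NHC(=O)CH3: N bonded to a carbonyl → amide (not amine).
pendant –COOCH3: carbonyl C bonded to C and –OCH3 → ester.
pendant –CONH2: carbonyl C bonded to C and N → amide.
–C(=O)–N– linkage → amide (the N is not an amine).
pendant –C(=O)X: carbonyl C bonded to C and halogen → acyl halide.
pendant –CH2NH2: N on sp³ C, no adjacent C=O → amine.
pendant –CH2NH2: N on sp³ C, no adjacent C=O → amine.
pendant –CHO: carbonyl C bonded to C and H → aldehyde.
–C≡N: carbon triple-bonded to nitrogen → nitrile.
Amide appears at: H2NCO, CH2CONHCH2, CH(NHCOCH3), CH(CONH2), CH2CONHCH2 → 5.

5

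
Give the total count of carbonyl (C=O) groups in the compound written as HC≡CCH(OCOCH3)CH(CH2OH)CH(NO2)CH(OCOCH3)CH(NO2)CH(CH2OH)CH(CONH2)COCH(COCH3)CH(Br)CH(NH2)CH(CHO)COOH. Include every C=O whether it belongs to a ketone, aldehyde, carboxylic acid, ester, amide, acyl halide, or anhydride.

7

CH(OCOCH3): ester, 1 C=O (running total 1).
CH(OCOCH3): ester, 1 C=O (running total 2).
CH(CONH2): amide, 1 C=O (running total 3).
CO: ketone, 1 C=O (running total 4).
CH(COCH3): ketone, 1 C=O (running total 5).
CH(CHO): aldehyde, 1 C=O (running total 6).
COOH: carboxylic acid, 1 C=O (running total 7).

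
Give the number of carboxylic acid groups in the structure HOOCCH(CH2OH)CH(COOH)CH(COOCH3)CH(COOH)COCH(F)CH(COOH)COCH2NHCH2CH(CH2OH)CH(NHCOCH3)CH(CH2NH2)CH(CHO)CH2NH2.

Reading the structure from left to right:
  HOOC: –COOH: carbonyl C bonded to –OH and C → carboxylic acid (the –OH is not a separate alcohol).
  CH(CH2OH): pendant –CH2OH on an sp³ backbone C → alcohol.
  CH(COOH): pendant –COOH: carbonyl C bonded to C and –OH → carboxylic acid.
  CH(COOCH3): pendant –COOCH3: carbonyl C bonded to C and –OCH3 → ester.
  CH(COOH): pendant –COOH: carbonyl C bonded to C and –OH → carboxylic acid.
  CO: –C(=O)– with carbon on both sides → ketone.
  CH(F): halogen on an sp³ carbon → alkyl halide.
  CH(COOH): pendant –COOH: carbonyl C bonded to C and –OH → carboxylic acid.
  CO: –C(=O)– with carbon on both sides → ketone.
  CH2NHCH2: C–N–C with sp³ carbons and no adjacent C=O → amine (secondary).
  CH(CH2OH): pendant –CH2OH on an sp³ backbone C → alcohol.
  CH(NHCOCH3): pendant –NHC(=O)CH3: N bonded to a carbonyl → amide (not amine).
  CH(CH2NH2): pendant –CH2NH2: N on sp³ C, no adjacent C=O → amine.
  CH(CHO): pendant –CHO: carbonyl C bonded to C and H → aldehyde.
  CH2NH2: –NH2 on an sp³ carbon with no adjacent C=O → amine.
Carboxylic acid appears at: HOOC, CH(COOH), CH(COOH), CH(COOH) → 4.

4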